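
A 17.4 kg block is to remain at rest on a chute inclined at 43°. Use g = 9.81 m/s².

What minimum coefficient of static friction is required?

At the slip threshold m g sin θ = μ_s m g cos θ, so μ_s,min = tan θ.
μ_s,min = tan 43° = 0.933.

μ_s,min ≈ 0.933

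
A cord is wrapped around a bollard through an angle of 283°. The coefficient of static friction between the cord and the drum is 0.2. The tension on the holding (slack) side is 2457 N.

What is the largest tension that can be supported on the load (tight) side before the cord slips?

At impending slip the capstan equation gives T₂/T₁ = e^{μβ} with β in radians.
β = 283° × π/180 = 4.939 rad.
e^{μβ} = e^{0.2×4.939} = 2.685.
T₂ = T₁ · e^{μβ} = 2457 × 2.685 = 6600 N.

T_max ≈ 6600 N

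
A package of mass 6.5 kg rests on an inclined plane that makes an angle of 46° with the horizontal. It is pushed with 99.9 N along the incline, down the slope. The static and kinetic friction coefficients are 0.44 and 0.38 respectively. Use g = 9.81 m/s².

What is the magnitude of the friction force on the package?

Perpendicular to the surface, N = m g cos θ = 6.5·9.81·cos 46° = 44.29 N.
Parallel to the incline, ΣF = 0 gives f = m g sin θ + P = 45.87 + 99.9 = 145.8 N (up-slope positive).
Maximum static friction available: μ_s N = 0.44 × 44.29 = 19.49 N.
Since |145.8| > 19.49 N, static friction cannot hold it; the package slides down the incline and kinetic friction applies: f = μ_k N = 0.38 × 44.29 = 16.8 N.

f ≈ 16.8 N (up the incline)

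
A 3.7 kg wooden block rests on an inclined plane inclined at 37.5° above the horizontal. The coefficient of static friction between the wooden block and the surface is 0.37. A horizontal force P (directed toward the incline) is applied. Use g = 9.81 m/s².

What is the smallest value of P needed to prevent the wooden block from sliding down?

P_min ≈ 11.2 N

The wooden block tends to slide down (tan θ > μ_s), so at the point of impending slip friction acts up-slope at its limit: f = μ_s N.
Perpendicular to the incline: N = m g cos θ + P sin θ.
Along the incline: P cos θ + μ_s N = m g sin θ, i.e. P cos θ + μ_s (m g cos θ + P sin θ) = m g sin θ.
Solving, P (cos θ + μ_s sin θ) = m g (sin θ − μ_s cos θ), so P = 36.3×0.3152/1.019 = 11.2 N.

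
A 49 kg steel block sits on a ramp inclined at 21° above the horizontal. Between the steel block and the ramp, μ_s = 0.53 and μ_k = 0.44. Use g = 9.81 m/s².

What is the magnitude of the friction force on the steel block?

The normal reaction is N = m g cos θ = 448.8 N.
For equilibrium along the incline, friction must balance the weight component: f = m g sin θ = 172.3 N up the slope.
Static friction can supply at most μ_s N = 237.8 N.
Since |172.3| ≤ 237.8 N, static friction is sufficient; f equals the required value, not μ_s N.

f ≈ 172 N (up the incline)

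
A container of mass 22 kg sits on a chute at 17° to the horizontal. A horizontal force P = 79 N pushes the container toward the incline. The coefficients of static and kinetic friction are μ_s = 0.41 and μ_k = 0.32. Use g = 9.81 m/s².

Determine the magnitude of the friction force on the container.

f ≈ 12.4 N (down the incline)

The horizontal push has a component P sin θ into the surface, so N = m g cos θ + P sin θ = 206.4 + 23.1 = 229.5 N.
Parallel to the incline: P cos θ − m g sin θ = 75.55 − 63.1 = 12.45 N; the friction needed to balance this is 12.45 N acting down the slope.
Maximum static friction: μ_s N = 0.41 × 229.5 = 94.09 N.
|f_req| = 12.45 ≤ 94.09 N → the container is in equilibrium; friction equals the required value.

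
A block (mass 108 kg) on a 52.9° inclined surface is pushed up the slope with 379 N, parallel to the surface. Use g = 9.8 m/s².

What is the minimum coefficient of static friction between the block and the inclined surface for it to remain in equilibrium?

μ_s,min ≈ 0.729

N = m g cos θ = 638.4 N.
Friction must make up the shortfall along the incline: f = m g sin θ − P = 844.2 − 379 = 465.2 N.
At the threshold f = μ_s N, so μ_s,min = 465.2/638.4 = 0.729.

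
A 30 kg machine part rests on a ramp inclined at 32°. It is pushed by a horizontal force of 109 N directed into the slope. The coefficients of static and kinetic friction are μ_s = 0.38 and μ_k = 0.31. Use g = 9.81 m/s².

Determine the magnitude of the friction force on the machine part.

f ≈ 63.5 N (up the incline)

Normal direction: N = m g cos θ + P sin θ = 307.3 N.
Along the incline, the net driving force (taking up-slope positive) is P cos θ − m g sin θ = 92.44 − 156 = -63.52 N, so equilibrium requires friction f = 63.52 N (up-slope).
The limit of static friction is μ_s N = 116.8 N.
Since 63.52 N is within the 116.8 N limit, the machine part stays put and friction is exactly 63.5 N.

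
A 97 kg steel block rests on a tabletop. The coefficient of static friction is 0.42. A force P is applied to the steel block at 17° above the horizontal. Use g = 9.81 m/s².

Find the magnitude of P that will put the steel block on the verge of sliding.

N = m g − P sin α (the pull lifts the steel block).
At impending slip, P cos α = μ_s N = μ_s (m g − P sin α).
Solving: P (cos α + μ_s sin α) = μ_s m g → P = 0.42×952/(cos 17° + 0.42 sin 17°) = 400/1.079 = 370 N.

P ≈ 370 N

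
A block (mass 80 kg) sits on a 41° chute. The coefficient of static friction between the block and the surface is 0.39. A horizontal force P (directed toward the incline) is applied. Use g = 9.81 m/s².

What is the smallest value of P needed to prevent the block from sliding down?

The block tends to slide down (tan θ > μ_s), so at the point of impending slip friction acts up-slope at its limit: f = μ_s N.
Perpendicular to the incline: N = m g cos θ + P sin θ.
Along the incline: P cos θ + μ_s N = m g sin θ, i.e. P cos θ + μ_s (m g cos θ + P sin θ) = m g sin θ.
Solving, P (cos θ + μ_s sin θ) = m g (sin θ − μ_s cos θ), so P = 785×0.3617/1.011 = 281 N.

P_min ≈ 281 N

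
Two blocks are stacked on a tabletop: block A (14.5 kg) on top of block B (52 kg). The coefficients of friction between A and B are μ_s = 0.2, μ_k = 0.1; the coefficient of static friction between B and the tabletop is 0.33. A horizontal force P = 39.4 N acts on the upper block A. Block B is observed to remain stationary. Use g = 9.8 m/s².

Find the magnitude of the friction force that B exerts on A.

f ≈ 14.2 N

The normal force B exerts on A is simply A's weight, N₁ = 142.1 N.
So the A–B interface can sustain at most μ_s N₁ = 28.42 N of static friction.
P = 39.4 N exceeds that limit, so A slips over B and the interface friction becomes kinetic: f₁ = μ_k N₁ = 0.1×142.1 = 14.2 N.
B experiences an equal 14.2 N forward from A (third law). B is in equilibrium, so the floor supplies f₂ = 14.2 N of static friction (limit μ_s(m_A+m_B)g = 215.1 N, not exceeded).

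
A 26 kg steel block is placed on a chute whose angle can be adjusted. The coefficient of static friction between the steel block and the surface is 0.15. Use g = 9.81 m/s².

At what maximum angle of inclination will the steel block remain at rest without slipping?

At the slip threshold, m g sin θ = μ_s · m g cos θ, so tan θ = μ_s.
θ_max = arctan(0.15) = 8.53°.

θ_max ≈ 8.53°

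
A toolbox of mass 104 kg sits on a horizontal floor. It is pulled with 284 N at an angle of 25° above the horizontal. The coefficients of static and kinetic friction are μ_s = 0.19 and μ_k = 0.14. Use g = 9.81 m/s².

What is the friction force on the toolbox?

f ≈ 126 N

Vertical equilibrium gives N = m g − P sin α = 900.2 N.
For equilibrium, f = P cos α = 284×cos 25° = 257.4 N.
μ_s N = 0.19 × 900.2 = 171 N.
The required friction exceeds μ_s N, so the toolbox moves and f = μ_k N = 126 N.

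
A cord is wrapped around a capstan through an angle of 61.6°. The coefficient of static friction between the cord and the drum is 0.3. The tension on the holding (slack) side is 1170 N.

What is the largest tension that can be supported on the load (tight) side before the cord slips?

T_max ≈ 1620 N

At impending slip the capstan equation gives T₂/T₁ = e^{μβ} with β in radians.
β = 61.6° × π/180 = 1.075 rad.
e^{μβ} = e^{0.3×1.075} = 1.381.
T₂ = T₁ · e^{μβ} = 1170 × 1.381 = 1620 N.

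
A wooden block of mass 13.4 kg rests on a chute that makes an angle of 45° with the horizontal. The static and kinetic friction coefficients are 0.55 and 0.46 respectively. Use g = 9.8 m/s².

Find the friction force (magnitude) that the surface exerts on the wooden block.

f ≈ 42.7 N (up the incline)

Perpendicular to the surface, N = m g cos θ = 13.4·9.8·cos 45° = 92.86 N.
For equilibrium along the incline, friction must balance the weight component: f = m g sin θ = 92.86 N up the slope.
The static-friction ceiling is μ_s N = 0.55 × 92.86 = 51.07 N.
Since |92.86| > 51.07 N, static friction cannot hold it; the wooden block slides down the incline and kinetic friction applies: f = μ_k N = 0.46 × 92.86 = 42.7 N.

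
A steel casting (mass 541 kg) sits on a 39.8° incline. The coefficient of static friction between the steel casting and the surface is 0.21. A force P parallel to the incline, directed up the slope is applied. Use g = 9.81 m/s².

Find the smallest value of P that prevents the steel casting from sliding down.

The steel casting tends to slide down (tan θ > μ_s), so at the point of impending slip friction acts up-slope at its limit: f = μ_s N.
P is parallel to the surface, so N = m g cos θ = 4080 N.
Along the incline: P + μ_s N = m g sin θ, so P = 3400 − 0.21×4080 = 2540 N.

P_min ≈ 2540 N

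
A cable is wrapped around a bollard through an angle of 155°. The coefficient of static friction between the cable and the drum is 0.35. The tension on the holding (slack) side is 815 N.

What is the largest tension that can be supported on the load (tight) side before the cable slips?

T_max ≈ 2100 N

At impending slip the capstan equation gives T₂/T₁ = e^{μβ} with β in radians.
β = 155° × π/180 = 2.705 rad.
e^{μβ} = e^{0.35×2.705} = 2.578.
T₂ = T₁ · e^{μβ} = 815 × 2.578 = 2100 N.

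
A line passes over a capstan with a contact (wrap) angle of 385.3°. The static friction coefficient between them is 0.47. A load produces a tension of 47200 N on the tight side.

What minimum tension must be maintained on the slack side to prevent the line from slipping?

T_min ≈ 2000 N

Capstan equation at impending slip: T_tight/T_slack = e^{μβ}.
β = 385.3° = 6.725 rad; e^{μβ} = e^{0.47×6.725} = 23.59.
T_slack = T_tight / e^{μβ} = 47200 / 23.59 = 2000 N.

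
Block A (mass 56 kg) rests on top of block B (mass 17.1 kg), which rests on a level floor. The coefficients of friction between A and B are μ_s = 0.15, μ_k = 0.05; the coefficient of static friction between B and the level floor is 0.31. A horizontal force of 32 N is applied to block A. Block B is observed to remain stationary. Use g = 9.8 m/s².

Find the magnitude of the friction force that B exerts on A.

f ≈ 32 N

The normal force B exerts on A is simply A's weight, N₁ = 548.8 N.
So the A–B interface can sustain at most μ_s N₁ = 82.32 N of static friction.
P = 32 N is within that limit, so A and B move together (both at rest); the A–B friction is simply f₁ = P = 32 N.
B experiences an equal 32 N forward from A (third law). B is in equilibrium, so the floor supplies f₂ = 32 N of static friction (limit μ_s(m_A+m_B)g = 222.1 N, not exceeded).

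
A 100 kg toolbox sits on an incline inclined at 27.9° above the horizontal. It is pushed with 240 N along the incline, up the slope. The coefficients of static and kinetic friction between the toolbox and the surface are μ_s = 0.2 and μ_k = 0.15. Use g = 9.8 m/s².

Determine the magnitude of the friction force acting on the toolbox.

The normal reaction is N = m g cos θ = 866.1 N.
For equilibrium along the incline the friction force must supply f = m g sin θ − P = 458.6 − 240 = 218.6 N (positive meaning up-slope).
Static friction can supply at most μ_s N = 173.2 N.
Since |218.6| > 173.2 N, static friction cannot hold it; the toolbox slides down the incline and kinetic friction applies: f = μ_k N = 0.15 × 866.1 = 130 N.

f ≈ 130 N (up the incline)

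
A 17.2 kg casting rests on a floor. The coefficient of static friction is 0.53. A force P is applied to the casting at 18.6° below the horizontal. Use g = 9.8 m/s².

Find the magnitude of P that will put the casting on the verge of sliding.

N = m g + P sin α (the push presses the casting into the floor).
At impending slip, P cos α = μ_s N = μ_s (m g + P sin α).
Solving: P (cos α − μ_s sin α) = μ_s m g → P = 0.53×169/(cos 18.6° − 0.53 sin 18.6°) = 89.3/0.7787 = 115 N.

P ≈ 115 N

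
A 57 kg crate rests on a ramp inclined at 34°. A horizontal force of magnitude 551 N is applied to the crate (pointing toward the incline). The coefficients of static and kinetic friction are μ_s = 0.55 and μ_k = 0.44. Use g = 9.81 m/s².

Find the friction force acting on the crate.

Normal direction: N = m g cos θ + P sin θ = 771.7 N.
Parallel to the incline: P cos θ − m g sin θ = 456.8 − 312.7 = 144.1 N; the friction needed to balance this is 144.1 N acting down the slope.
The limit of static friction is μ_s N = 424.4 N.
Since 144.1 N is within the 424.4 N limit, the crate stays put and friction is exactly 144 N.

f ≈ 144 N (down the incline)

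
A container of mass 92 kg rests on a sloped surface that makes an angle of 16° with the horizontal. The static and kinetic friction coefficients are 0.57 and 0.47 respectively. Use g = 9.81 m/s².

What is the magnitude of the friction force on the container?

f ≈ 249 N (up the incline)

Normal force: N = m g cos θ = 92 × 9.81 × cos 16° = 867.6 N.
Along the slope the weight component is m g sin θ = 248.8 N; friction must supply exactly this, acting up-slope.
Static friction can supply at most μ_s N = 494.5 N.
Since |248.8| ≤ 494.5 N, no slip — friction simply equals what equilibrium demands.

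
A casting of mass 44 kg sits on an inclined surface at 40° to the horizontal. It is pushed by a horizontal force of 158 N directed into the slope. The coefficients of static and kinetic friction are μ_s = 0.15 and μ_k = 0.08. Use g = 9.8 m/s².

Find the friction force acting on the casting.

Normal direction: N = m g cos θ + P sin θ = 431.9 N.
Parallel to the incline: P cos θ − m g sin θ = 121 − 277.2 = -156.1 N; the friction needed to balance this is 156.1 N acting up the slope.
Maximum static friction: μ_s N = 0.15 × 431.9 = 64.78 N.
|f_req| = 156.1 > 64.78 N → the casting slides down the incline; f = μ_k N = 0.08 × 431.9 = 34.6 N.

f ≈ 34.6 N (up the incline)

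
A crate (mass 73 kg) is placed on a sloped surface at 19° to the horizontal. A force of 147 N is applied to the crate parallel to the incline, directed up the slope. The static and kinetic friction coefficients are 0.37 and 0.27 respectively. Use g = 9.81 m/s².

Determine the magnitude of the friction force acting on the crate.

The normal reaction is N = m g cos θ = 677.1 N.
For equilibrium along the incline the friction force must supply f = m g sin θ − P = 233.1 − 147 = 86.15 N (positive meaning up-slope).
Maximum static friction available: μ_s N = 0.37 × 677.1 = 250.5 N.
Since |86.15| ≤ 250.5 N, no slip — friction simply equals what equilibrium demands.

f ≈ 86.1 N (up the incline)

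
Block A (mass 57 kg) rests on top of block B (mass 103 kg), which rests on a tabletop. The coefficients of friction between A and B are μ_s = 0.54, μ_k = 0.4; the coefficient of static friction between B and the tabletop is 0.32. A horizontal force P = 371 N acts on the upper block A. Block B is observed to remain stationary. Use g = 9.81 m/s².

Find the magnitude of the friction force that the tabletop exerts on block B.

f ≈ 224 N

Between the blocks, N₁ = m_A g = 559.2 N.
So the A–B interface can sustain at most μ_s N₁ = 302 N of static friction.
P = 371 N exceeds that limit, so A slips over B and the interface friction becomes kinetic: f₁ = μ_k N₁ = 0.4×559.2 = 224 N.
B experiences an equal 224 N forward from A (third law). B is in equilibrium, so the floor supplies f₂ = 224 N of static friction (limit μ_s(m_A+m_B)g = 502.3 N, not exceeded).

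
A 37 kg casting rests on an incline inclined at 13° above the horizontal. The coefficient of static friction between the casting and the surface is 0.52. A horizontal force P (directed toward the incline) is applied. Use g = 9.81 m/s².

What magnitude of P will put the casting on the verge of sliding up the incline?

P ≈ 310 N

At impending motion up the slope, friction acts down-slope at its limit: f = μ_s N.
Perpendicular to the incline: N = m g cos θ + P sin θ.
Along the incline: P cos θ = m g sin θ + μ_s N = m g sin θ + μ_s (m g cos θ + P sin θ).
Solving, P (cos θ − μ_s sin θ) = m g (sin θ + μ_s cos θ), so P = 37×9.81×(sin 13° + 0.52 cos 13°)/(cos 13° − 0.52 sin 13°) = 363×0.7316/0.8574 = 310 N.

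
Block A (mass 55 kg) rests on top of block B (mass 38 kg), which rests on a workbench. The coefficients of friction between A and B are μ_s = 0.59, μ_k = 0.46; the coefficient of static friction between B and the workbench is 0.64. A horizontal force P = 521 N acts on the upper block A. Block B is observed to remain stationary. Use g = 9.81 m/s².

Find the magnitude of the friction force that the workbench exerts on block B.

f ≈ 248 N

Between the blocks, N₁ = m_A g = 539.6 N.
So the A–B interface can sustain at most μ_s N₁ = 318.3 N of static friction.
Since P = 521 N > 318.3 N, A slides on B; the A–B friction is kinetic: f₁ = μ_k N₁ = 0.46×539.6 = 248 N.
B experiences an equal 248 N forward from A (third law). B is in equilibrium, so the floor supplies f₂ = 248 N of static friction (limit μ_s(m_A+m_B)g = 583.9 N, not exceeded).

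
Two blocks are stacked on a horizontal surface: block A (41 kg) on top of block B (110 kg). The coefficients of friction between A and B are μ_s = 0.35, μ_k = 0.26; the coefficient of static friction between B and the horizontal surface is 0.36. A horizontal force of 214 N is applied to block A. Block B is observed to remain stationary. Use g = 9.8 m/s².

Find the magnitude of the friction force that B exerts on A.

f ≈ 104 N

Normal force at the A–B interface: N₁ = m_A g = 401.8 N.
Maximum static friction on A from B: μ_s N₁ = 0.35×401.8 = 140.6 N.
P = 214 N exceeds that limit, so A slips over B and the interface friction becomes kinetic: f₁ = μ_k N₁ = 0.26×401.8 = 104 N.
B experiences an equal 104 N forward from A (third law). B is in equilibrium, so the floor supplies f₂ = 104 N of static friction (limit μ_s(m_A+m_B)g = 532.7 N, not exceeded).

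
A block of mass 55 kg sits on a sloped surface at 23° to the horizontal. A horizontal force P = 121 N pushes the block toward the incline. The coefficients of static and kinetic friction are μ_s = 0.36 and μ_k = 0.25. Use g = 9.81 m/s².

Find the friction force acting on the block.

f ≈ 99.4 N (up the incline)

Resolve perpendicular to the incline: N = m g cos θ + P sin θ = 55×9.81×cos 23° + 121×sin 23° = 543.9 N.
Parallel to the incline: P cos θ − m g sin θ = 111.4 − 210.8 = -99.44 N; the friction needed to balance this is 99.44 N acting up the slope.
The limit of static friction is μ_s N = 195.8 N.
Since 99.44 N is within the 195.8 N limit, the block stays put and friction is exactly 99.4 N.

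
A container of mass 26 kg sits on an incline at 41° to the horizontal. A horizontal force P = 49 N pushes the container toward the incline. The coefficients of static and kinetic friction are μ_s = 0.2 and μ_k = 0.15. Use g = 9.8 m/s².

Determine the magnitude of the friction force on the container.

f ≈ 33.7 N (up the incline)

Normal direction: N = m g cos θ + P sin θ = 224.4 N.
Along the incline, the net driving force (taking up-slope positive) is P cos θ − m g sin θ = 36.98 − 167.2 = -130.2 N, so equilibrium requires friction f = 130.2 N (up-slope).
Maximum static friction: μ_s N = 0.2 × 224.4 = 44.89 N.
The required 130.2 N exceeds the static limit, so the container slides down-slope and f = μ_k N = 0.15×224.4 = 33.7 N.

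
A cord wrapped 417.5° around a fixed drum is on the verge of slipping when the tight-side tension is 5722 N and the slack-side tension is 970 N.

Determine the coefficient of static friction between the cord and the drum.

μ ≈ 0.244

T₂/T₁ = e^{μβ} → μ = ln(T₂/T₁)/β.
β = 417.5° = 7.287 rad.
μ = ln(5722/970)/7.287 = ln(5.899)/7.287 = 0.244.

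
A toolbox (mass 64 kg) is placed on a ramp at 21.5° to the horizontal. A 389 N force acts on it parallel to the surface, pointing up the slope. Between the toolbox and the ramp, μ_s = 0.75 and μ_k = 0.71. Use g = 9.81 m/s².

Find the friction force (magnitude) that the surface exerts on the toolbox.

f ≈ 159 N (down the incline)

Normal force: N = m g cos θ = 64 × 9.81 × cos 21.5° = 584.2 N.
The friction needed for equilibrium is m g sin θ − P = 230.1 − 389 = -158.9 N, measured positive up-slope.
The static-friction ceiling is μ_s N = 0.75 × 584.2 = 438.1 N.
Since |-158.9| ≤ 438.1 N, static friction is sufficient; f equals the required value, not μ_s N.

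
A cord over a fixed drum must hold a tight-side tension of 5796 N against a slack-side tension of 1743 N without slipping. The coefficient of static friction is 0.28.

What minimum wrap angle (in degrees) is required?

β_min ≈ 246°

T₂/T₁ = e^{μβ} → β = ln(T₂/T₁)/μ.
β = ln(5796/1743)/0.28 = 1.202/0.28 = 4.291 rad.
In degrees: β = 4.291 × 180/π = 246°.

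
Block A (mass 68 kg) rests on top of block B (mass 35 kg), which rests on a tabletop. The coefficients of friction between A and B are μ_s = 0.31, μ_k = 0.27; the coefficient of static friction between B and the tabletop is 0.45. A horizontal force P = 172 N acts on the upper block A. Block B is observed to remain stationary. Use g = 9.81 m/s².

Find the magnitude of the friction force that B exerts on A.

Normal force at the A–B interface: N₁ = m_A g = 667.1 N.
Maximum static friction on A from B: μ_s N₁ = 0.31×667.1 = 206.8 N.
P = 172 N is within that limit, so A and B move together (both at rest); the A–B friction is simply f₁ = P = 172 N.
B experiences an equal 172 N forward from A (third law). B is in equilibrium, so the floor supplies f₂ = 172 N of static friction (limit μ_s(m_A+m_B)g = 454.7 N, not exceeded).

f ≈ 172 N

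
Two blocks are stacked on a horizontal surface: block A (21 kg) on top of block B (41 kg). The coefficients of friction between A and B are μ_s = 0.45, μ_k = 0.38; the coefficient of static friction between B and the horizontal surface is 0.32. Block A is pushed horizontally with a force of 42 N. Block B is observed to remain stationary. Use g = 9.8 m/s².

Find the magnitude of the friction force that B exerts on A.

f ≈ 42 N

Normal force at the A–B interface: N₁ = m_A g = 205.8 N.
So the A–B interface can sustain at most μ_s N₁ = 92.61 N of static friction.
Since P = 42 N ≤ 92.61 N, A does not slip on B; friction on A equals P = 42 N.
By Newton's third law B feels 42 N forward from A. With B stationary, the floor's static friction on B balances it: f₂ = 42 N (well within μ_s(m_A+m_B)g = 194.4 N).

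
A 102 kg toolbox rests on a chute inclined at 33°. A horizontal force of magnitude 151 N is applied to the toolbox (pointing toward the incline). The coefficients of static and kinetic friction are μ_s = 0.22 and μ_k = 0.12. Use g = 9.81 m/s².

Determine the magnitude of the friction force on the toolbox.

f ≈ 111 N (up the incline)

Resolve perpendicular to the incline: N = m g cos θ + P sin θ = 102×9.81×cos 33° + 151×sin 33° = 921.4 N.
Along the incline, the net driving force (taking up-slope positive) is P cos θ − m g sin θ = 126.6 − 545 = -418.3 N, so equilibrium requires friction f = 418.3 N (up-slope).
Maximum static friction: μ_s N = 0.22 × 921.4 = 202.7 N.
|f_req| = 418.3 > 202.7 N → the toolbox slides down the incline; f = μ_k N = 0.12 × 921.4 = 111 N.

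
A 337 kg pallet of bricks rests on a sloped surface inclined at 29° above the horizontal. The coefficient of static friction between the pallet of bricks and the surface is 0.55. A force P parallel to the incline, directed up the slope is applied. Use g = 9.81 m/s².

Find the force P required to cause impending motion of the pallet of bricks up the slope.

P ≈ 3190 N

At impending motion up the slope, friction acts down-slope at its limit: f = μ_s N.
P is parallel to the surface, so N = m g cos θ = 2890 N.
Along the incline: P = m g sin θ + μ_s N = 1600 + 0.55×2890 = 3190 N.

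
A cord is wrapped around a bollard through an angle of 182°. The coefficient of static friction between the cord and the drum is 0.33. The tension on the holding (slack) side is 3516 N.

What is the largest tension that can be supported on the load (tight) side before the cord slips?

At impending slip the capstan equation gives T₂/T₁ = e^{μβ} with β in radians.
β = 182° × π/180 = 3.176 rad.
e^{μβ} = e^{0.33×3.176} = 2.853.
T₂ = T₁ · e^{μβ} = 3516 × 2.853 = 10000 N.

T_max ≈ 10000 N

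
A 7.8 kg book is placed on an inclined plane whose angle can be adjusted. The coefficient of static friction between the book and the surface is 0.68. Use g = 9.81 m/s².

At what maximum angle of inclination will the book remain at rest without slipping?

θ_max ≈ 34.2°

At the slip threshold, m g sin θ = μ_s · m g cos θ, so tan θ = μ_s.
θ_max = arctan(0.68) = 34.2°.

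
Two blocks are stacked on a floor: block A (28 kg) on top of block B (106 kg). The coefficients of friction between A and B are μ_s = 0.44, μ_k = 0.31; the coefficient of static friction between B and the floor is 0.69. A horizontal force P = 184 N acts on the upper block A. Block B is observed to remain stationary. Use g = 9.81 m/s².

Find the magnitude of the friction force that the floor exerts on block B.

f ≈ 85.2 N

The normal force B exerts on A is simply A's weight, N₁ = 274.7 N.
So the A–B interface can sustain at most μ_s N₁ = 120.9 N of static friction.
Since P = 184 N > 120.9 N, A slides on B; the A–B friction is kinetic: f₁ = μ_k N₁ = 0.31×274.7 = 85.2 N.
B experiences an equal 85.2 N forward from A (third law). B is in equilibrium, so the floor supplies f₂ = 85.2 N of static friction (limit μ_s(m_A+m_B)g = 907 N, not exceeded).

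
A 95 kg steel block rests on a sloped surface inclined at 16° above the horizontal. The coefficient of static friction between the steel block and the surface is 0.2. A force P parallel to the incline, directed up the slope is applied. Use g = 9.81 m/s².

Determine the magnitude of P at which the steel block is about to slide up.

P ≈ 436 N

At impending motion up the slope, friction acts down-slope at its limit: f = μ_s N.
P is parallel to the surface, so N = m g cos θ = 896 N.
Along the incline: P = m g sin θ + μ_s N = 257 + 0.2×896 = 436 N.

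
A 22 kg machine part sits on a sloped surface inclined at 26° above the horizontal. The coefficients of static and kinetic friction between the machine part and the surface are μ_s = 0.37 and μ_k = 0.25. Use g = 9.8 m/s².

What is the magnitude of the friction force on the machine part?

Perpendicular to the surface, N = m g cos θ = 22·9.8·cos 26° = 193.8 N.
For equilibrium along the incline, friction must balance the weight component: f = m g sin θ = 94.51 N up the slope.
Maximum static friction available: μ_s N = 0.37 × 193.8 = 71.7 N.
|94.51| exceeds 71.7 N, so the machine part slips down-slope; friction is kinetic, f = μ_k N = 0.25×193.8 = 48.4 N.

f ≈ 48.4 N (up the incline)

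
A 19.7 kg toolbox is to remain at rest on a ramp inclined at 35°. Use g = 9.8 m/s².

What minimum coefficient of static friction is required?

At the slip threshold m g sin θ = μ_s m g cos θ, so μ_s,min = tan θ.
μ_s,min = tan 35° = 0.7.

μ_s,min ≈ 0.7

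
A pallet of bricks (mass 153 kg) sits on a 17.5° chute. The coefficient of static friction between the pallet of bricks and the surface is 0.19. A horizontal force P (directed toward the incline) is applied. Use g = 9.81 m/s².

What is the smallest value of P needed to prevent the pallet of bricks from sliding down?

P_min ≈ 177 N

The pallet of bricks tends to slide down (tan θ > μ_s), so at the point of impending slip friction acts up-slope at its limit: f = μ_s N.
Perpendicular to the incline: N = m g cos θ + P sin θ.
Along the incline: P cos θ + μ_s N = m g sin θ, i.e. P cos θ + μ_s (m g cos θ + P sin θ) = m g sin θ.
Solving, P (cos θ + μ_s sin θ) = m g (sin θ − μ_s cos θ), so P = 1500×0.1195/1.011 = 177 N.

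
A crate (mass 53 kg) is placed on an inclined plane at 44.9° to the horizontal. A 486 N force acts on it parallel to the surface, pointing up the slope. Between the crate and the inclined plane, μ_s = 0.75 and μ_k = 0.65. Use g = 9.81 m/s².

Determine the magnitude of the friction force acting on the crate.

The normal reaction is N = m g cos θ = 368.3 N.
The friction needed for equilibrium is m g sin θ − P = 367 − 486 = -119 N, measured positive up-slope.
Maximum static friction available: μ_s N = 0.75 × 368.3 = 276.2 N.
Since |-119| ≤ 276.2 N, static friction is sufficient; f equals the required value, not μ_s N.

f ≈ 119 N (down the incline)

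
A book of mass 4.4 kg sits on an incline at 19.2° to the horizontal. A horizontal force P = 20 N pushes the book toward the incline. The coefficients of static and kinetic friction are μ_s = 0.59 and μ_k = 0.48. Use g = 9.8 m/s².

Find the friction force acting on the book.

f ≈ 4.71 N (down the incline)

Normal direction: N = m g cos θ + P sin θ = 47.3 N.
Along the incline, the net driving force (taking up-slope positive) is P cos θ − m g sin θ = 18.89 − 14.18 = 4.707 N, so equilibrium requires friction f = -4.707 N (down-slope).
Maximum static friction: μ_s N = 0.59 × 47.3 = 27.91 N.
Since 4.707 N is within the 27.91 N limit, the book stays put and friction is exactly 4.71 N.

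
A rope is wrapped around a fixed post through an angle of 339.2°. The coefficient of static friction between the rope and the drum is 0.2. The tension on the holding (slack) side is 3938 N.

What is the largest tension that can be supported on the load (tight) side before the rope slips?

At impending slip the capstan equation gives T₂/T₁ = e^{μβ} with β in radians.
β = 339.2° × π/180 = 5.92 rad.
e^{μβ} = e^{0.2×5.92} = 3.268.
T₂ = T₁ · e^{μβ} = 3938 × 3.268 = 12900 N.

T_max ≈ 12900 N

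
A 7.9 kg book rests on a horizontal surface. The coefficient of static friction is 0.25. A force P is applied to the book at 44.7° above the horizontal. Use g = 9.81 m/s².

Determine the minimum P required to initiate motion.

P ≈ 21.9 N

N = m g − P sin α (the pull lifts the book).
At impending slip, P cos α = μ_s N = μ_s (m g − P sin α).
Solving: P (cos α + μ_s sin α) = μ_s m g → P = 0.25×77.5/(cos 44.7° + 0.25 sin 44.7°) = 19.4/0.8866 = 21.9 N.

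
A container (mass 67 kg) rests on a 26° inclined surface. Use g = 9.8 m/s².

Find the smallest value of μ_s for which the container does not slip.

At the slip threshold m g sin θ = μ_s m g cos θ, so μ_s,min = tan θ.
μ_s,min = tan 26° = 0.488.

μ_s,min ≈ 0.488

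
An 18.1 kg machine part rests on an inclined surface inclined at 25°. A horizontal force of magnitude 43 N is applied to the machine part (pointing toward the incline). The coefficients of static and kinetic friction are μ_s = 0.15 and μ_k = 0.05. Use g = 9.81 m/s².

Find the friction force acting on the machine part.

Resolve perpendicular to the incline: N = m g cos θ + P sin θ = 18.1×9.81×cos 25° + 43×sin 25° = 179.1 N.
Parallel to the incline: P cos θ − m g sin θ = 38.97 − 75.04 = -36.07 N; the friction needed to balance this is 36.07 N acting up the slope.
The limit of static friction is μ_s N = 26.86 N.
The required 36.07 N exceeds the static limit, so the machine part slides down-slope and f = μ_k N = 0.05×179.1 = 8.95 N.

f ≈ 8.95 N (up the incline)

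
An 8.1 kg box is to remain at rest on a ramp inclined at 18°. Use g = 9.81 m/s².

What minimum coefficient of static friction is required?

μ_s,min ≈ 0.325

At the slip threshold m g sin θ = μ_s m g cos θ, so μ_s,min = tan θ.
μ_s,min = tan 18° = 0.325.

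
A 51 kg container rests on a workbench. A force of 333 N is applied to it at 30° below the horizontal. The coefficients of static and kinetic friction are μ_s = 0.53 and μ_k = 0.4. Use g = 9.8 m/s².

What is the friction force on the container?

The vertical component of P adds to the normal force: N = m g + P sin α = 499.8 + 166.5 = 666.3 N.
The horizontal driving force is P cos α = 288.4 N, so equilibrium needs friction f = 288.4 N.
The static-friction limit is μ_s N = 353.1 N.
Since 288.4 N does not exceed the limit, the container stays at rest and f = 288 N.

f ≈ 288 N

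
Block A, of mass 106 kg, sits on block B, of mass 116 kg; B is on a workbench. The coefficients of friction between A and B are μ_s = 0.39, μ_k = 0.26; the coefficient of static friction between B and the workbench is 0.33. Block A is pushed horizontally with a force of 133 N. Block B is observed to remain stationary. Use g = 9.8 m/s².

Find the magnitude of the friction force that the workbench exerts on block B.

Between the blocks, N₁ = m_A g = 1039 N.
So the A–B interface can sustain at most μ_s N₁ = 405.1 N of static friction.
Since P = 133 N ≤ 405.1 N, A does not slip on B; friction on A equals P = 133 N.
By Newton's third law B feels 133 N forward from A. With B stationary, the floor's static friction on B balances it: f₂ = 133 N (well within μ_s(m_A+m_B)g = 717.9 N).

f ≈ 133 N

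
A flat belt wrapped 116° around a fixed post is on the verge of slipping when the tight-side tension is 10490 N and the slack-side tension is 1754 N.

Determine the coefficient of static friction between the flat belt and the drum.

μ ≈ 0.883

T₂/T₁ = e^{μβ} → μ = ln(T₂/T₁)/β.
β = 116° = 2.025 rad.
μ = ln(10490/1754)/2.025 = ln(5.981)/2.025 = 0.883.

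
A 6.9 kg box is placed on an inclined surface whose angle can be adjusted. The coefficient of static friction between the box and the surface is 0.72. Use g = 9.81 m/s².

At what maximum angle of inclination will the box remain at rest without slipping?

θ_max ≈ 35.8°

At the slip threshold, m g sin θ = μ_s · m g cos θ, so tan θ = μ_s.
θ_max = arctan(0.72) = 35.8°.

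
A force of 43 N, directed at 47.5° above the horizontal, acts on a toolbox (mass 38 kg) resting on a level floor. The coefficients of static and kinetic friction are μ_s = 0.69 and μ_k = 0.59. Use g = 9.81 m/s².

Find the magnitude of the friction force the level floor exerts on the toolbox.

The vertical component of P reduces the normal force: N = m g − P sin α = 372.8 − 31.7 = 341.1 N.
For equilibrium, f = P cos α = 43×cos 47.5° = 29.05 N.
μ_s N = 0.69 × 341.1 = 235.3 N.
29.05 ≤ 235.3 N → static; friction equals the required 29.1 N.

f ≈ 29.1 N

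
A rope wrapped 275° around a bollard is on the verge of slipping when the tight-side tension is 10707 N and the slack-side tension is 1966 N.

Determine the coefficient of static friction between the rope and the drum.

T₂/T₁ = e^{μβ} → μ = ln(T₂/T₁)/β.
β = 275° = 4.8 rad.
μ = ln(10707/1966)/4.8 = ln(5.446)/4.8 = 0.353.

μ ≈ 0.353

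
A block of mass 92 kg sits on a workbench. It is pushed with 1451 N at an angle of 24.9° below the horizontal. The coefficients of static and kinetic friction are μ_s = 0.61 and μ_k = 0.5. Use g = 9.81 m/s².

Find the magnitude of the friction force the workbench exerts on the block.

f ≈ 757 N

Vertical equilibrium gives N = m g + P sin α = 1513 N.
Horizontally, friction must balance P cos α = 1316 N.
μ_s N = 0.61 × 1513 = 923.2 N.
1316 > 923.2 N → the block slides; f = μ_k N = 0.5×1513 = 757 N.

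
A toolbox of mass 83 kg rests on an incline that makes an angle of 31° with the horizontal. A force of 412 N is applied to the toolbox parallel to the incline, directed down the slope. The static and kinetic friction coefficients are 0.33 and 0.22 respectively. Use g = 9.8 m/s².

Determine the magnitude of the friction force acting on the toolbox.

Perpendicular to the surface, N = m g cos θ = 83·9.8·cos 31° = 697.2 N.
The friction needed for equilibrium is m g sin θ + P = 418.9 + 412 = 830.9 N, measured positive up-slope.
Static friction can supply at most μ_s N = 230.1 N.
|830.9| exceeds 230.1 N, so the toolbox slips down-slope; friction is kinetic, f = μ_k N = 0.22×697.2 = 153 N.

f ≈ 153 N (up the incline)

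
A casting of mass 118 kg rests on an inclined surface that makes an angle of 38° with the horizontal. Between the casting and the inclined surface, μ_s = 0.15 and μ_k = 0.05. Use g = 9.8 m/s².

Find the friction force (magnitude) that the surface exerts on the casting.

Perpendicular to the surface, N = m g cos θ = 118·9.8·cos 38° = 911.3 N.
Along the slope the weight component is m g sin θ = 712 N; friction must supply exactly this, acting up-slope.
Static friction can supply at most μ_s N = 136.7 N.
|712| exceeds 136.7 N, so the casting slips down-slope; friction is kinetic, f = μ_k N = 0.05×911.3 = 45.6 N.

f ≈ 45.6 N (up the incline)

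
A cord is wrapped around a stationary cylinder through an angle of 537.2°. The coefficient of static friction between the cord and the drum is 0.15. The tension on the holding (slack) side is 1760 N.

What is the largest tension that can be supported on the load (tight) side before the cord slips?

At impending slip the capstan equation gives T₂/T₁ = e^{μβ} with β in radians.
β = 537.2° × π/180 = 9.376 rad.
e^{μβ} = e^{0.15×9.376} = 4.081.
T₂ = T₁ · e^{μβ} = 1760 × 4.081 = 7180 N.

T_max ≈ 7180 N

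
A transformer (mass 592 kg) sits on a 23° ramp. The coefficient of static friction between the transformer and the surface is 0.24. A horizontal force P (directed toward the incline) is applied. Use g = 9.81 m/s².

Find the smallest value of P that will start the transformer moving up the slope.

P ≈ 4300 N

At impending motion up the slope, friction acts down-slope at its limit: f = μ_s N.
Perpendicular to the incline: N = m g cos θ + P sin θ.
Along the incline: P cos θ = m g sin θ + μ_s N = m g sin θ + μ_s (m g cos θ + P sin θ).
Solving, P (cos θ − μ_s sin θ) = m g (sin θ + μ_s cos θ), so P = 592×9.81×(sin 23° + 0.24 cos 23°)/(cos 23° − 0.24 sin 23°) = 5810×0.6117/0.8267 = 4300 N.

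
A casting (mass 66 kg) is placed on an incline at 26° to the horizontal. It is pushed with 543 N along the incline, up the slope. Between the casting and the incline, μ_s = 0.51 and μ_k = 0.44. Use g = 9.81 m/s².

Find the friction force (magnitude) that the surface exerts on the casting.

f ≈ 259 N (down the incline)

Normal force: N = m g cos θ = 66 × 9.81 × cos 26° = 581.9 N.
For equilibrium along the incline the friction force must supply f = m g sin θ − P = 283.8 − 543 = -259.2 N (positive meaning up-slope).
The static-friction ceiling is μ_s N = 0.51 × 581.9 = 296.8 N.
Since |-259.2| ≤ 296.8 N, the casting remains in static equilibrium and friction takes exactly the required value.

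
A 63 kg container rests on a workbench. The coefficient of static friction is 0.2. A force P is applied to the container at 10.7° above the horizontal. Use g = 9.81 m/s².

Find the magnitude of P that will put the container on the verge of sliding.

N = m g − P sin α (the pull lifts the container).
At impending slip, P cos α = μ_s N = μ_s (m g − P sin α).
Solving: P (cos α + μ_s sin α) = μ_s m g → P = 0.2×618/(cos 10.7° + 0.2 sin 10.7°) = 124/1.02 = 121 N.

P ≈ 121 N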